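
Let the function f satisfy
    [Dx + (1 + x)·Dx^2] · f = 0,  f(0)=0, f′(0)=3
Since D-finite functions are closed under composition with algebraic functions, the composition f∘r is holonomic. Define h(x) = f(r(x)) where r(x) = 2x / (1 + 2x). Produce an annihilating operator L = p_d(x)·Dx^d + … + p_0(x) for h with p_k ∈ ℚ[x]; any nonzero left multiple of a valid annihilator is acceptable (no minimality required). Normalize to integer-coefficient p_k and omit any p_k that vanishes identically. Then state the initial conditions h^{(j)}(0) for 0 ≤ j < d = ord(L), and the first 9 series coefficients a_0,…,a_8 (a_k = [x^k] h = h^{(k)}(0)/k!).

f: a_k = 0, 3, -3/2, 1, -3/4, 3/5, -1/2, 3/7, -3/8, …
h₀=f(r): pull back L_f along r ⇒ L₀.
L = (6 + 16·x)·Dx + (1 + 6·x + 8·x^2)·Dx^2  (order 2).
h: a_k = 0, 6, -18, 56, -180, 2976/5, -2016, 48768/7, -24480, …
ICs: h(0) = 0, h′(0) = 6.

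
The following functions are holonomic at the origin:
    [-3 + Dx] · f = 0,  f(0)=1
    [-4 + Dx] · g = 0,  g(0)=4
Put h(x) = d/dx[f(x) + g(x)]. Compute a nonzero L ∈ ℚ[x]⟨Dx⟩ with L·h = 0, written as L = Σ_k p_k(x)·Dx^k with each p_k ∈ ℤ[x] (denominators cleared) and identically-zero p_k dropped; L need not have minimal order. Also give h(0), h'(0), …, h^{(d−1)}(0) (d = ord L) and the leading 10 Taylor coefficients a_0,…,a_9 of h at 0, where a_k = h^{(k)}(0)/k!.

f: a_k = 1, 3, 9/2, 9/2, 27/8, 81/40, 81/80, 243/560, 729/4480, 243/4480, …
g: a_k = 4, 16, 32, 128/3, 128/3, 512/15, 1024/45, 4096/315, 2048/315, 8192/2835, …
Weyl lclm of L_f,L_g ⇒ L₀ (ord ≤ 2).
h=h₀': d/dx-closure on L₀ ⇒ L.
L = 12 - 7·Dx + Dx^2  (order 2).
h: a_k = 19, 73, 283/2, 1105/6, 4339/24, 17113/120, 67723/720, 53741/1008, 1068259/40320, 4253353/362880, …
ICs: h(0) = 19, h′(0) = 73.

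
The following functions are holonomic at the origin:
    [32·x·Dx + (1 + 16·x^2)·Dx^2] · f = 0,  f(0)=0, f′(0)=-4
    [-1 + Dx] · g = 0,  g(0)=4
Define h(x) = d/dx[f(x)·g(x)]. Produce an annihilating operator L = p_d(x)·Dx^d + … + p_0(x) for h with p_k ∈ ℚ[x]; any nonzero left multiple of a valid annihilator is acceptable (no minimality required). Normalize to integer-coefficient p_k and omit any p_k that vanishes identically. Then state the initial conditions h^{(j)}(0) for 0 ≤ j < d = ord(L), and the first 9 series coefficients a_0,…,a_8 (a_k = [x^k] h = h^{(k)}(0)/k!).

L = (-31 - 64·x + 1568·x^2 - 1024·x^3 + 256·x^4) + (30 + 96·x - 1600·x^2 + 1536·x^3 - 512·x^4)·Dx + (1 - 32·x + 32·x^2 - 512·x^3 + 256·x^4)·Dx^2  (order 2).
h: a_k = -16, -32, 232, 992/3, -3886, -14492/3, 940403/15, 4650136/63, -169134311/168, …
ICs: h(0) = -16, h′(0) = -32.

f: a_k = 0, -4, 0, 64/3, 0, -1024/5, 0, 16384/7, 0, …
g: a_k = 4, 4, 2, 2/3, 1/6, 1/30, 1/180, 1/1260, 1/10080, …
f·g: L₀ = L_f ⊗_s L_g, ord ≤ 2·1.
h₀' ⇒ L via d/dx closure of L₀.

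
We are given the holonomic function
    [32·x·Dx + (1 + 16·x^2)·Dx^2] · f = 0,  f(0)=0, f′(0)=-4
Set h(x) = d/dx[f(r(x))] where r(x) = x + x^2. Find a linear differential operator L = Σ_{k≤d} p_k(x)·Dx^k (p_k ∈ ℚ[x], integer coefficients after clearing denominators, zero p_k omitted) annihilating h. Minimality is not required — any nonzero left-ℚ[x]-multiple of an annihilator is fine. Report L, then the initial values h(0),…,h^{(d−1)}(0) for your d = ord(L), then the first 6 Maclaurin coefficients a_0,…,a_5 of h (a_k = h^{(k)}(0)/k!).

f: a_k = 0, -4, 0, 64/3, 0, -1024/5, …
h₀=f(r): pull back L_f along r ⇒ L₀.
Differentiate: ansatz ord ≤ ord L₀ ⇒ L.
L = (-2 + 32·x + 128·x^2 + 192·x^3 + 96·x^4) + (1 + 2·x + 16·x^2 + 64·x^3 + 80·x^4 + 32·x^5)·Dx  (order 1).
h: a_k = -4, -8, 64, 256, -704, -6016, …
ICs: h(0) = -4.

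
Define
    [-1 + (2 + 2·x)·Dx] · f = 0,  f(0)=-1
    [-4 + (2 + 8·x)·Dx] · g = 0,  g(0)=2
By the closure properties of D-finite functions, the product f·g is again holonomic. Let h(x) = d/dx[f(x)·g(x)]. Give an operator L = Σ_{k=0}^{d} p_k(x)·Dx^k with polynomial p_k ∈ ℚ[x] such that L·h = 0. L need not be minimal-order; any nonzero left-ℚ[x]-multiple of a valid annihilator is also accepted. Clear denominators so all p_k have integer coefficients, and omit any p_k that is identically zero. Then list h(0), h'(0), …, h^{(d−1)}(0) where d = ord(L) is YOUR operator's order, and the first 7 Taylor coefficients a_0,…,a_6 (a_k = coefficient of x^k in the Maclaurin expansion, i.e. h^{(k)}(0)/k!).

f: a_k = -1, -1/2, 1/8, -1/16, 5/128, -7/256, 21/1024, …
g: a_k = 2, 4, -4, 8, -20, 56, -168, …
h₀=f·g: eliminate ⇒ L₀, order ≤ 1·1.
h=h₀': d/dx-closure on L₀ ⇒ L.
L = -9 + (-10 - 66·x - 120·x^2 - 64·x^3)·Dx  (order 1).
h: a_k = -5, 9/2, -135/8, 981/16, -28575/128, 210087/256, -3120075/1024, …
ICs: h(0) = -5.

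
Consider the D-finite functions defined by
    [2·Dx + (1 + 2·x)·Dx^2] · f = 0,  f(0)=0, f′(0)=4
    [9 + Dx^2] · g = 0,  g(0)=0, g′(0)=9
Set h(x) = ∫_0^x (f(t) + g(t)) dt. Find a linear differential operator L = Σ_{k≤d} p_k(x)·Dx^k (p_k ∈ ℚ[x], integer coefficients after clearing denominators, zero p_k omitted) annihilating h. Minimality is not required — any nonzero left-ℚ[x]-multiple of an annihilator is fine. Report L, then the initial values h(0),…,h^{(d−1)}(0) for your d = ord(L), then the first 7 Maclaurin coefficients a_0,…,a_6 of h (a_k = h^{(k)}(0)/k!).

f: a_k = 0, 4, -4, 16/3, -8, 64/5, -64/3, …
g: a_k = 0, 9, 0, -27/2, 0, 243/40, 0, …
f+g: L₀ = lclm(L_f,L_g), ord ≤ 2+2.
h=∫₀ˣh₀: take L = L₀·Dx.
L = (594 + 648·x + 648·x^2)·Dx^2 + (153 + 630·x + 972·x^2 + 648·x^3)·Dx^3 + (66 + 72·x + 72·x^2)·Dx^4 + (17 + 70·x + 108·x^2 + 72·x^3)·Dx^5  (order 5).
h: a_k = 0, 0, 13/2, -4/3, -49/24, -8/5, 151/48, …
ICs: h(0) = 0, h′(0) = 0, h′′(0) = 13, h′′′(0) = -8, h′′′′(0) = -49.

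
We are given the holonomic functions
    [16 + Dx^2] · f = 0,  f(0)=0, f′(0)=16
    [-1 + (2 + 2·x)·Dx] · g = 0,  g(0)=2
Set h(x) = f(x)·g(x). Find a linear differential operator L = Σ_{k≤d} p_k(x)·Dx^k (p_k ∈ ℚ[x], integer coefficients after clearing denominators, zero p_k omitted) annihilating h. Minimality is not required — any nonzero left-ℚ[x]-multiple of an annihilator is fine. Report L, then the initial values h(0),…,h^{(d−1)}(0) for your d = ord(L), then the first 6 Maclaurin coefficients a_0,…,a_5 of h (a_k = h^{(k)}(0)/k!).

L = (67 + 128·x + 64·x^2) + (-4 - 4·x)·Dx + (4 + 8·x + 4·x^2)·Dx^2  (order 2).
h: a_k = 0, 32, 16, -268/3, -122/3, 4661/60, …
ICs: h(0) = 0, h′(0) = 32.

f: a_k = 0, 16, 0, -128/3, 0, 512/15, …
g: a_k = 2, 1, -1/4, 1/8, -5/64, 7/128, …
Product ⇒ symmetric product L₀, ord ≤ 2.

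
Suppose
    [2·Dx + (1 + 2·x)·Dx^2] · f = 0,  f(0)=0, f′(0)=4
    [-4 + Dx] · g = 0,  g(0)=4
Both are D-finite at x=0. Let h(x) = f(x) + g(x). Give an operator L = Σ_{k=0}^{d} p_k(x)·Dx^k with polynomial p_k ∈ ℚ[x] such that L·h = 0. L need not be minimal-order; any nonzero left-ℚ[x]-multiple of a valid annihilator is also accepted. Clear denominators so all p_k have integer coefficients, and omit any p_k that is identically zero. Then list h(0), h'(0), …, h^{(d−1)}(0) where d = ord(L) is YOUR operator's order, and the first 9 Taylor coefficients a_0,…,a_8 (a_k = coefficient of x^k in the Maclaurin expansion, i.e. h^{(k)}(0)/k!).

f: a_k = 0, 4, -4, 16/3, -8, 64/5, -64/3, 256/7, -64, …
g: a_k = 4, 16, 32, 128/3, 128/3, 512/15, 1024/45, 4096/315, 2048/315, …
f+g: L₀ = lclm(L_f,L_g), ord ≤ 2+1.
L = (-32 - 32·x)·Dx + (-4 - 32·x - 32·x^2)·Dx^2 + (3 + 10·x + 8·x^2)·Dx^3  (order 3).
h: a_k = 4, 20, 28, 48, 104/3, 704/15, 64/45, 15616/315, -18112/315, …
ICs: h(0) = 4, h′(0) = 20, h′′(0) = 56.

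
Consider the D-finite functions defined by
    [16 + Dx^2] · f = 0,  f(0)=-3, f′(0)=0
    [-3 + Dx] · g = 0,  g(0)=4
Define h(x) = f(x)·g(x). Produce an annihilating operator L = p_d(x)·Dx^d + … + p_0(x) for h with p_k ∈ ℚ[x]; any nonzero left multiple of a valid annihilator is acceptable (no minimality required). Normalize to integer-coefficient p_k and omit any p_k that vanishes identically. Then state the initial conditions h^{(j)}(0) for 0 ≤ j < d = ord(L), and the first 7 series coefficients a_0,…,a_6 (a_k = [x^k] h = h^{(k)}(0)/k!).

f: a_k = -3, 0, 24, 0, -32, 0, 256/15, …
g: a_k = 4, 12, 18, 18, 27/2, 81/10, 81/20, …
Sym-product of L_f,L_g gives L₀ (≤ ord 2).
L = 25 - 6·Dx + Dx^2  (order 2).
h: a_k = -12, -36, 42, 234, 527/2, 237/10, -11753/60, …
ICs: h(0) = -12, h′(0) = -36.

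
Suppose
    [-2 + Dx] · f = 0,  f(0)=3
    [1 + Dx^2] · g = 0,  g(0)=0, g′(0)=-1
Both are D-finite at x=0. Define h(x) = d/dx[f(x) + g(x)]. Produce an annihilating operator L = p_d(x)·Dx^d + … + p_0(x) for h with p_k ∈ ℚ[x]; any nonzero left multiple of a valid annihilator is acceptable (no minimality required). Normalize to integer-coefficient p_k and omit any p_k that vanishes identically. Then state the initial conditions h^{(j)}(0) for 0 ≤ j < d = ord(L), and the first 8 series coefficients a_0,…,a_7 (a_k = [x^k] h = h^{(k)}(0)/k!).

f: a_k = 3, 6, 6, 4, 2, 4/5, 4/15, 8/105, …
g: a_k = 0, -1, 0, 1/6, 0, -1/120, 0, 1/5040, …
Sum ⇒ L₀ = lclm(L_f,L_g) in ℚ(x)⟨Dx⟩.
Differentiate: ansatz ord ≤ ord L₀ ⇒ L.
L = 2 - Dx + 2·Dx^2 - Dx^3  (order 3).
h: a_k = 5, 12, 25/2, 8, 95/24, 8/5, 77/144, 16/105, …
ICs: h(0) = 5, h′(0) = 12, h′′(0) = 25.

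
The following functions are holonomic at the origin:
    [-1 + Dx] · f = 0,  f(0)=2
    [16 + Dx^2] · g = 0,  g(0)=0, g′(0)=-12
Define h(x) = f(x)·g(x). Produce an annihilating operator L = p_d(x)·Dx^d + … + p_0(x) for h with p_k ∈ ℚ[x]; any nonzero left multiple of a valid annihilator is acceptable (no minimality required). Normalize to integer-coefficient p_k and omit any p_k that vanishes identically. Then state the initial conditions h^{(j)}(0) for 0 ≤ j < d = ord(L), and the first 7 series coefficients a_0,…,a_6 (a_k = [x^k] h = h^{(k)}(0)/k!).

f: a_k = 2, 2, 1, 1/3, 1/12, 1/60, 1/360, …
g: a_k = 0, -12, 0, 32, 0, -128/5, 0, …
h₀=f·g: eliminate ⇒ L₀, order ≤ 1·2.
L = 17 - 2·Dx + Dx^2  (order 2).
h: a_k = 0, -24, -24, 52, 60, -101/5, -611/15, …
ICs: h(0) = 0, h′(0) = -24.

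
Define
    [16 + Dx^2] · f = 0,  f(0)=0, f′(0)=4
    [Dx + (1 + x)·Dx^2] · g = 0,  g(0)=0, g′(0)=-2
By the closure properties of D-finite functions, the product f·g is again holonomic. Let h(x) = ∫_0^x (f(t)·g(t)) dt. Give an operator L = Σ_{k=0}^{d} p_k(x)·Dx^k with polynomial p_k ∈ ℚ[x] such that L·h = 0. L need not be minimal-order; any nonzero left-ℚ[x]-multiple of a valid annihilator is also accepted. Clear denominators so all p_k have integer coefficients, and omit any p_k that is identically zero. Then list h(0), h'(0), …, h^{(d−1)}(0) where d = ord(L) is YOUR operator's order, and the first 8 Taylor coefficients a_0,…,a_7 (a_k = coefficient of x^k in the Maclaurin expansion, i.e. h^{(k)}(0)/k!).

L = (15072 + 62976·x + 97024·x^2 + 65536·x^3 + 16384·x^4)·Dx + (1984 + 6080·x + 6144·x^2 + 2048·x^3)·Dx^2 + (1950 + 8000·x + 12192·x^2 + 8192·x^3 + 2048·x^4)·Dx^3 + (124 + 380·x + 384·x^2 + 128·x^3)·Dx^4 + (63 + 254·x + 383·x^2 + 256·x^3 + 64·x^4)·Dx^5  (order 5).
h: a_k = 0, 0, 0, -8/3, 1, 56/15, -13/9, -104/63, …
ICs: h(0) = 0, h′(0) = 0, h′′(0) = 0, h′′′(0) = -16, h′′′′(0) = 24.

f: a_k = 0, 4, 0, -32/3, 0, 128/15, 0, -1024/315, …
g: a_k = 0, -2, 1, -2/3, 1/2, -2/5, 1/3, -2/7, …
L₀ := L_f ⊗_s L_g (sym. prod.), ord ≤ 4.
h=∫₀ˣh₀: take L = L₀·Dx.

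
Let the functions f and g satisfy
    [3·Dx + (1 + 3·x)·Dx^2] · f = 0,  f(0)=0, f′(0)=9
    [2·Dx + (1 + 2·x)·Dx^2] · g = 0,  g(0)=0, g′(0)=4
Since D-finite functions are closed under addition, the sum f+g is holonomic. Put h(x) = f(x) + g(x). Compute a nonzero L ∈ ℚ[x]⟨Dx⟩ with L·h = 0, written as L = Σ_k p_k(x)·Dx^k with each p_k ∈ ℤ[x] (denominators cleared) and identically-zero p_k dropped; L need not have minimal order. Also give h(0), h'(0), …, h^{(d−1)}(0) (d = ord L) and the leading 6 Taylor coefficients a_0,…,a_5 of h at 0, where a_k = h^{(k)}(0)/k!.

L = 12·Dx + (10 + 24·x)·Dx^2 + (1 + 5·x + 6·x^2)·Dx^3  (order 3).
h: a_k = 0, 13, -35/2, 97/3, -275/4, 793/5, …
ICs: h(0) = 0, h′(0) = 13, h′′(0) = -35.

f: a_k = 0, 9, -27/2, 27, -243/4, 729/5, …
g: a_k = 0, 4, -4, 16/3, -8, 64/5, …
Weyl lclm of L_f,L_g ⇒ L₀ (ord ≤ 4).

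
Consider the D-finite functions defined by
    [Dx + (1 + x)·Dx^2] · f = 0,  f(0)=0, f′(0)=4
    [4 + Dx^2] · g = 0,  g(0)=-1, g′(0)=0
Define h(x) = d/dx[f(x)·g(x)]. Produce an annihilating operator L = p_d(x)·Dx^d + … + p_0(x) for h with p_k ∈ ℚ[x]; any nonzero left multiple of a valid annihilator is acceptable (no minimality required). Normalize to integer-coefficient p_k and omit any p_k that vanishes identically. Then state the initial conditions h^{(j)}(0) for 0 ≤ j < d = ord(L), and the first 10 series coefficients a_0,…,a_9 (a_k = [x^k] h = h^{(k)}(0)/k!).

f: a_k = 0, 4, -2, 4/3, -1, 4/5, -2/3, 4/7, -1/2, 4/9, …
g: a_k = -1, 0, 2, 0, -2/3, 0, 4/45, 0, -2/315, 0, …
f·g: L₀ = L_f ⊗_s L_g, ord ≤ 2·2.
Differentiate: ansatz ord ≤ ord L₀ ⇒ L.
L = (-56 + 896·x + 4416·x^2 + 8064·x^3 + 7136·x^4 + 3072·x^5 + 512·x^6) + (72 + 776·x + 2080·x^2 + 2400·x^3 + 1280·x^4 + 256·x^5)·Dx + (70 + 824·x + 2780·x^2 + 4416·x^3 + 3664·x^4 + 1536·x^5 + 256·x^6)·Dx^2 + (18 + 194·x + 520·x^2 + 600·x^3 + 320·x^4 + 64·x^5)·Dx^3 + (21 + 150·x + 419·x^2 + 600·x^3 + 470·x^4 + 192·x^5 + 32·x^6)·Dx^4  (order 4).
h: a_k = -4, 4, 20, -12, -4, 0, 52/15, -124/45, 244/105, -146/63, …
ICs: h(0) = -4, h′(0) = 4, h′′(0) = 40, h′′′(0) = -72.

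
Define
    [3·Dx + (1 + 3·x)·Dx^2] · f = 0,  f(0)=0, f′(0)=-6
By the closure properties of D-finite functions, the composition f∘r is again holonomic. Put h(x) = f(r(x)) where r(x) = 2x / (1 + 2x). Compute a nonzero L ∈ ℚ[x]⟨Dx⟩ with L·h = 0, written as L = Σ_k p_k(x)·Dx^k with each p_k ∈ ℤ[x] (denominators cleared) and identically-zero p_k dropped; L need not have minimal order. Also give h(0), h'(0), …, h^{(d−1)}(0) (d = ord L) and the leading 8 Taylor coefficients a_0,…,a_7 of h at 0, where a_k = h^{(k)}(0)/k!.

L = (10 + 32·x)·Dx + (1 + 10·x + 16·x^2)·Dx^2  (order 2).
h: a_k = 0, -12, 60, -336, 2040, -65472/5, 87360, -4194048/7, …
ICs: h(0) = 0, h′(0) = -12.

f: a_k = 0, -6, 9, -18, 81/2, -486/5, 243, -4374/7, …
L₀ from L_f via x↦r, Dx↦r'^{-1}Dx.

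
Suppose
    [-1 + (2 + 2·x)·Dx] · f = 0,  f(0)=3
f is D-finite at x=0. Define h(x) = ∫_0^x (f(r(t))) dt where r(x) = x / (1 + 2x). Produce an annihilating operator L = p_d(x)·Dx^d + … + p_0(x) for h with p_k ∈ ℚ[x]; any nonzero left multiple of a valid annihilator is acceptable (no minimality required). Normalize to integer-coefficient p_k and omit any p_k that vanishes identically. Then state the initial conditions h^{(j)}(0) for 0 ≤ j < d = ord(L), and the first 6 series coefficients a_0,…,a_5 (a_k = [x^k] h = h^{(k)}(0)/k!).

L = -Dx + (2 + 10·x + 12·x^2)·Dx^2  (order 2).
h: a_k = 0, 3, 3/4, -9/8, 123/64, -2271/640, …
ICs: h(0) = 0, h′(0) = 3.

f: a_k = 3, 3/2, -3/8, 3/16, -15/128, 21/256, …
f∘r: x↦r, Dx↦Dx/r' in L_f ⇒ L₀.
Integrate: L := L₀·Dx.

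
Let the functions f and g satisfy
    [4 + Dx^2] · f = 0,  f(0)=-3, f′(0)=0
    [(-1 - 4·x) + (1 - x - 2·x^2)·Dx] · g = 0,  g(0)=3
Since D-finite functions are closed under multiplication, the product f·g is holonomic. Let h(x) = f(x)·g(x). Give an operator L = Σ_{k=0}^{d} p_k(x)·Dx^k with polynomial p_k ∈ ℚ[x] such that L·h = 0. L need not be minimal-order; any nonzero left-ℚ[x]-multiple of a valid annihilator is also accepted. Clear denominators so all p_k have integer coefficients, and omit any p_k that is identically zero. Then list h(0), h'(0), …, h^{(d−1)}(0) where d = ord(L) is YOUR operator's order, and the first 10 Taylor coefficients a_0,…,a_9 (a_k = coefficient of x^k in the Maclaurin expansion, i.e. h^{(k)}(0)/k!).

f: a_k = -3, 0, 6, 0, -2, 0, 4/15, 0, -2/105, 0, …
g: a_k = 3, 3, 9, 15, 33, 63, 129, 255, 513, 1023, …
Sym-product of L_f,L_g gives L₀ (≤ ord 2).
L = (4·x + 8·x^2) + (2 + 8·x)·Dx + (-1 + x + 2·x^2)·Dx^2  (order 2).
h: a_k = -9, -9, -9, -27, -51, -105, -1031/5, -2081/5, -29003/35, -58137/35, …
ICs: h(0) = -9, h′(0) = -9.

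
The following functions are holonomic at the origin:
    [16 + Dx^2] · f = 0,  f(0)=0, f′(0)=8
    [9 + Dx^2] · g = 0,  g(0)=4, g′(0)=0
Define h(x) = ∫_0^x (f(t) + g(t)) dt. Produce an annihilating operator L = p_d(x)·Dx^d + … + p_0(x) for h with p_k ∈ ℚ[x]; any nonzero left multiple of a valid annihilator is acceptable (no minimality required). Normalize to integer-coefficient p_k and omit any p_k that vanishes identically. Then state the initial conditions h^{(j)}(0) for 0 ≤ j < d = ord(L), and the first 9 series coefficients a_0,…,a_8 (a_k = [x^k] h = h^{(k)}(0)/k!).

f: a_k = 0, 8, 0, -64/3, 0, 256/15, 0, -2048/315, 0, …
g: a_k = 4, 0, -18, 0, 27/2, 0, -81/20, 0, 729/1120, …
h₀=f+g: left-lcm gives L₀, ord ≤ 4.
h=∫₀ˣh₀: take L = L₀·Dx.
L = 144·Dx + 25·Dx^3 + Dx^5  (order 5).
h: a_k = 0, 4, 4, -6, -16/3, 27/10, 128/45, -81/140, -256/315, …
ICs: h(0) = 0, h′(0) = 4, h′′(0) = 8, h′′′(0) = -36, h′′′′(0) = -128.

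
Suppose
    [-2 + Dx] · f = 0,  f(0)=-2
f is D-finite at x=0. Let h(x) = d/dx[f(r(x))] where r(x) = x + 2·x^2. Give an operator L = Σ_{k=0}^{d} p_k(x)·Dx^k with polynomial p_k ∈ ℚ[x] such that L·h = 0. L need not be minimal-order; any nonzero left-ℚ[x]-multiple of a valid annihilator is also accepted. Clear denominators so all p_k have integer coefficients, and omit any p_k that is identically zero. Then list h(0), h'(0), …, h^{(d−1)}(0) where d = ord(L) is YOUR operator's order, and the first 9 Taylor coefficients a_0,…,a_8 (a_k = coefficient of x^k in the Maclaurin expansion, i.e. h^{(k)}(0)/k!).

L = (6 + 16·x + 32·x^2) + (-1 - 4·x)·Dx  (order 1).
h: a_k = -4, -24, -56, -400/3, -216, -5296/15, -20848/45, -63328/105, -42856/63, …
ICs: h(0) = -4.

f: a_k = -2, -4, -4, -8/3, -4/3, -8/15, -8/45, -16/315, -4/315, …
h₀=f(r): pull back L_f along r ⇒ L₀.
h=h₀': d/dx-closure on L₀ ⇒ L.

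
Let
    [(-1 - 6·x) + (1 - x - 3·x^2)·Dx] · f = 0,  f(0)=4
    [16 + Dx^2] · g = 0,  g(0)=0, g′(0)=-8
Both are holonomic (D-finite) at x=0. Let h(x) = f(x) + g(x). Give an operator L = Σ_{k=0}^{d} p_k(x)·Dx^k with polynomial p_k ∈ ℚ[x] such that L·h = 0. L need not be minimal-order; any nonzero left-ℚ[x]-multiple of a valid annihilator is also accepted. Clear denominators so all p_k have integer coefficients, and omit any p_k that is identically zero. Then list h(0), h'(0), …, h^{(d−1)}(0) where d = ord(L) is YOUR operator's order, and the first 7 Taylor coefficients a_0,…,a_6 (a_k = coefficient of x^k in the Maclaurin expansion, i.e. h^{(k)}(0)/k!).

L = (464 + 2816·x + 416·x^2 + 2112·x^3 + 5760·x^4 + 6912·x^5) + (-192 + 304·x + 672·x^2 - 1312·x^3 - 1008·x^4 + 3456·x^5 + 3456·x^6)·Dx + (29 + 176·x + 26·x^2 + 132·x^3 + 360·x^4 + 432·x^5)·Dx^2 + (-12 + 19·x + 42·x^2 - 82·x^3 - 63·x^4 + 216·x^5 + 216·x^6)·Dx^3  (order 3).
h: a_k = 4, -4, 16, 148/3, 76, 2144/15, 388, …
ICs: h(0) = 4, h′(0) = -4, h′′(0) = 32.

f: a_k = 4, 4, 16, 28, 76, 160, 388, …
g: a_k = 0, -8, 0, 64/3, 0, -256/15, 0, …
L₀ := lclm(L_f,L_g); ord L₀ ≤ 1+2.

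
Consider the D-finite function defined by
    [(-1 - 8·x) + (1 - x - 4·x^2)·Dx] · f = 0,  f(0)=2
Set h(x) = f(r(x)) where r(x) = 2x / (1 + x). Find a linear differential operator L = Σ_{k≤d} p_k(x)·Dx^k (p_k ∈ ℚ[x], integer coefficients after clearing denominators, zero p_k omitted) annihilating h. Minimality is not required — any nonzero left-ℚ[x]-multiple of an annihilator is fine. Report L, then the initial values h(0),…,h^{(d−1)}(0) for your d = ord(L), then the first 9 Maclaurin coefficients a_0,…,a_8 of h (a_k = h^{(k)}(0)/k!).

L = (2 + 34·x) + (-1 - x + 17·x^2 + 17·x^3)·Dx  (order 1).
h: a_k = 2, 4, 36, 68, 612, 1156, 10404, 19652, 176868, …
ICs: h(0) = 2.

f: a_k = 2, 2, 10, 18, 58, 130, 362, 882, 2330, …
f∘r: x↦r, Dx↦Dx/r' in L_f ⇒ L₀.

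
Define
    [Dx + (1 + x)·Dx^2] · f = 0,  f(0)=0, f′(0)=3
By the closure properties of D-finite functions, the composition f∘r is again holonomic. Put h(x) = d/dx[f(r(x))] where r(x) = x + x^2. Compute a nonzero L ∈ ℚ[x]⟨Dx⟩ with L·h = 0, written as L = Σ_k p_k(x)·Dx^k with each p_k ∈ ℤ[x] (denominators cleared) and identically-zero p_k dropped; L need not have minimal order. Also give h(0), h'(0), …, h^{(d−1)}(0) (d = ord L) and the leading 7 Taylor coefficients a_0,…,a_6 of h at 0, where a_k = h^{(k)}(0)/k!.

f: a_k = 0, 3, -3/2, 1, -3/4, 3/5, -1/2, …
Change of var in L_f (x↦r) gives L₀.
h₀' ⇒ L via d/dx closure of L₀.
L = (-1 + 2·x + 2·x^2) + (1 + 3·x + 3·x^2 + 2·x^3)·Dx  (order 1).
h: a_k = 3, 3, -6, 3, 3, -6, 3, …
ICs: h(0) = 3.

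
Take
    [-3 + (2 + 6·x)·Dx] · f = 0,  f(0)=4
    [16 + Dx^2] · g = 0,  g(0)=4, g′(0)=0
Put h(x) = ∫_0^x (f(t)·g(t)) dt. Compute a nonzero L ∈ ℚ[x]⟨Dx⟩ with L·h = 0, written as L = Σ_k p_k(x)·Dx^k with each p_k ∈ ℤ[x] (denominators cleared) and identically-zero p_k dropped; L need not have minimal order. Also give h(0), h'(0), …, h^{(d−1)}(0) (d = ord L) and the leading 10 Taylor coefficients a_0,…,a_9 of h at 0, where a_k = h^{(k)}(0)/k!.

L = (91 + 384·x + 576·x^2)·Dx + (-12 - 36·x)·Dx^2 + (4 + 24·x + 36·x^2)·Dx^3  (order 3).
h: a_k = 0, 16, 12, -146/3, -165/4, 6337/120, 2341/96, -337609/20160, -259579/15360, 82369729/5806080, …
ICs: h(0) = 0, h′(0) = 16, h′′(0) = 24.

f: a_k = 4, 6, -9/2, 27/4, -405/32, 1701/64, -15309/256, 72171/512, -2814669/8192, 14073345/16384, …
g: a_k = 4, 0, -32, 0, 128/3, 0, -1024/45, 0, 2048/315, 0, …
Product ⇒ symmetric product L₀, ord ≤ 2.
h=∫₀ˣh₀: take L = L₀·Dx.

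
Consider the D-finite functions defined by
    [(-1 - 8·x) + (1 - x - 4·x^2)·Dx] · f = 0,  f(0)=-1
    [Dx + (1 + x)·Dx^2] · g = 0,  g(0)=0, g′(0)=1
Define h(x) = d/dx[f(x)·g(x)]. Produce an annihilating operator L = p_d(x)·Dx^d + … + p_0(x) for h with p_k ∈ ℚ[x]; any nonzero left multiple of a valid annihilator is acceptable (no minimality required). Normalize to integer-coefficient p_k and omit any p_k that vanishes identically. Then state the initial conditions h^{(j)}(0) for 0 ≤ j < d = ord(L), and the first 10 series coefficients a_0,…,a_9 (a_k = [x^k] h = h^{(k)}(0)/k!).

f: a_k = -1, -1, -5, -9, -29, -65, -181, -441, -1165, -2929, …
g: a_k = 0, 1, -1/2, 1/3, -1/4, 1/5, -1/6, 1/7, -1/8, 1/9, …
Product ⇒ symmetric product L₀, ord ≤ 2.
Differentiate: ansatz ord ≤ ord L₀ ⇒ L.
L = (236 + 648·x + 576·x^2) + (25 + 277·x + 672·x^2 + 448·x^3)·Dx + (-9 - 16·x + 45·x^2 + 116·x^3 + 64·x^4)·Dx^2  (order 2).
h: a_k = -1, -1, -29/2, -79/3, -1567/12, -3137/10, -4393/4, -307357/105, -2503831/280, -6191863/252, …
ICs: h(0) = -1, h′(0) = -1.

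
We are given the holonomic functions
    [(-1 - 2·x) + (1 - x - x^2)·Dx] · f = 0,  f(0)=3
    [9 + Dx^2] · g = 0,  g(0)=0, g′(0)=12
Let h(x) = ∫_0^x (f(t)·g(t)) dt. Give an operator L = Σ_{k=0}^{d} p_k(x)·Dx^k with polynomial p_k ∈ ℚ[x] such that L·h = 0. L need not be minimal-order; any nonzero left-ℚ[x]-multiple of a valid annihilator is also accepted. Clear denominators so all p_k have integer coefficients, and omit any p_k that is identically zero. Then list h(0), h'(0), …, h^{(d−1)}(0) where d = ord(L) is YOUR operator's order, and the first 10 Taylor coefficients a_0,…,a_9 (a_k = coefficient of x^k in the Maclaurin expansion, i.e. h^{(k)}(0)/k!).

L = (-7 + 9·x + 9·x^2)·Dx + (2 + 4·x)·Dx^2 + (-1 + x + x^2)·Dx^3  (order 3).
h: a_k = 0, 0, 18, 12, 9/2, 54/5, 321/20, 1503/70, 6759/224, 6093/140, …
ICs: h(0) = 0, h′(0) = 0, h′′(0) = 36.

f: a_k = 3, 3, 6, 9, 15, 24, 39, 63, 102, 165, …
g: a_k = 0, 12, 0, -18, 0, 81/10, 0, -243/140, 0, 243/1120, …
h₀=f·g: eliminate ⇒ L₀, order ≤ 1·2.
∫: right-multiply L₀ by Dx.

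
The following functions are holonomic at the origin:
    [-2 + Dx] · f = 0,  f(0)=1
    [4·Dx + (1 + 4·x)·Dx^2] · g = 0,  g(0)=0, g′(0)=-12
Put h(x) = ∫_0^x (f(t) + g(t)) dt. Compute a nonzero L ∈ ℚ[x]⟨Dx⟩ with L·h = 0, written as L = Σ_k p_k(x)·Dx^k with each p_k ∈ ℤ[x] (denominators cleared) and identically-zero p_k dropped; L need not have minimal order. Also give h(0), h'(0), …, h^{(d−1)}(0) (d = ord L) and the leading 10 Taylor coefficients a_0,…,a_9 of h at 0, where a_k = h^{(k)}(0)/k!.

L = (-40 - 32·x)·Dx^2 + (14 - 16·x - 32·x^2)·Dx^3 + (3 + 16·x + 16·x^2)·Dx^4  (order 4).
h: a_k = 0, 1, -5, 26/3, -47/3, 578/15, -4606/45, 92164/315, -39497/45, 7741442/2835, …
ICs: h(0) = 0, h′(0) = 1, h′′(0) = -10, h′′′(0) = 52.

f: a_k = 1, 2, 2, 4/3, 2/3, 4/15, 4/45, 8/315, 2/315, 4/2835, …
g: a_k = 0, -12, 24, -64, 192, -3072/5, 2048, -49152/7, 24576, -262144/3, …
f+g: L₀ = lclm(L_f,L_g), ord ≤ 1+2.
h=∫h₀ ⇒ L = L₀·Dx.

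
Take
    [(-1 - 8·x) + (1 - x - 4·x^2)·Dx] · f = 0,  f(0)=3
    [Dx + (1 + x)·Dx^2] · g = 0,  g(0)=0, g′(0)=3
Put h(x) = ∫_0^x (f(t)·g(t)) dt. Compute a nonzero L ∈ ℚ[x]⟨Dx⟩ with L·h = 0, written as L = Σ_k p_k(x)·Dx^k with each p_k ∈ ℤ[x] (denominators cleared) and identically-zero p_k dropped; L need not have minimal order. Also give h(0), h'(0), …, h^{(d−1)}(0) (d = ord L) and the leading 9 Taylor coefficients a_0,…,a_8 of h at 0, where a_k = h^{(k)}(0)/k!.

L = (9 + 16·x)·Dx + (1 + 19·x + 20·x^2)·Dx^2 + (-1 + 5·x^2 + 4·x^3)·Dx^3  (order 3).
h: a_k = 0, 0, 9/2, 3/2, 87/8, 237/20, 1567/40, 9411/140, 39537/224, …
ICs: h(0) = 0, h′(0) = 0, h′′(0) = 9.

f: a_k = 3, 3, 15, 27, 87, 195, 543, 1323, 3495, …
g: a_k = 0, 3, -3/2, 1, -3/4, 3/5, -1/2, 3/7, -3/8, …
h₀=f·g: eliminate ⇒ L₀, order ≤ 1·2.
∫: right-multiply L₀ by Dx.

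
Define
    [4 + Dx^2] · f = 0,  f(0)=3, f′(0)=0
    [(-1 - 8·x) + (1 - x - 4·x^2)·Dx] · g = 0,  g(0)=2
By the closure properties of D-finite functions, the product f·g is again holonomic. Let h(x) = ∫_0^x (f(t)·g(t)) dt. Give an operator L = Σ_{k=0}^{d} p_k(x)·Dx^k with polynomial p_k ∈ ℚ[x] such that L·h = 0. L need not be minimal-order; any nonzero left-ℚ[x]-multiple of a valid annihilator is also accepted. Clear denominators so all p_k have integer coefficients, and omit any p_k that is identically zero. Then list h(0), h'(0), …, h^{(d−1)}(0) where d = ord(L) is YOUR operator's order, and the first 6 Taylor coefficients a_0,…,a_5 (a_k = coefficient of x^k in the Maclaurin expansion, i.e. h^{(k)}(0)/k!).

f: a_k = 3, 0, -6, 0, 2, 0, …
g: a_k = 2, 2, 10, 18, 58, 130, …
Product ⇒ symmetric product L₀, ord ≤ 2.
Integrate: L := L₀·Dx.
L = (4 + 4·x + 16·x^2)·Dx + (2 + 16·x)·Dx^2 + (-1 + x + 4·x^2)·Dx^3  (order 3).
h: a_k = 0, 6, 3, 6, 21/2, 118/5, …
ICs: h(0) = 0, h′(0) = 6, h′′(0) = 6.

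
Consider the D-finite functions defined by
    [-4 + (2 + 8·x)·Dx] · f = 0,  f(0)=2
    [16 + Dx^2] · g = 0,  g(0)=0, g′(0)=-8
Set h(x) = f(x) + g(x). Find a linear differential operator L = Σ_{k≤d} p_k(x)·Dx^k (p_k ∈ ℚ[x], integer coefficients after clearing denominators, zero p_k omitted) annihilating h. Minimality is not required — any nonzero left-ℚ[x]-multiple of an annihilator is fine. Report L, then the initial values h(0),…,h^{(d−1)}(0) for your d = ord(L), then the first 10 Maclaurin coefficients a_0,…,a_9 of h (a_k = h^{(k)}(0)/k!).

f: a_k = 2, 4, -4, 8, -20, 56, -168, 528, -1716, 5720, …
g: a_k = 0, -8, 0, 64/3, 0, -256/15, 0, 2048/315, 0, -4096/2835, …
f+g: L₀ = lclm(L_f,L_g), ord ≤ 1+2.
L = (-224 - 1024·x - 2048·x^2) + (48 + 704·x + 3072·x^2 + 4096·x^3)·Dx + (-14 - 64·x - 128·x^2)·Dx^2 + (3 + 44·x + 192·x^2 + 256·x^3)·Dx^3  (order 3).
h: a_k = 2, -4, -4, 88/3, -20, 584/15, -168, 168368/315, -1716, 16212104/2835, …
ICs: h(0) = 2, h′(0) = -4, h′′(0) = -8.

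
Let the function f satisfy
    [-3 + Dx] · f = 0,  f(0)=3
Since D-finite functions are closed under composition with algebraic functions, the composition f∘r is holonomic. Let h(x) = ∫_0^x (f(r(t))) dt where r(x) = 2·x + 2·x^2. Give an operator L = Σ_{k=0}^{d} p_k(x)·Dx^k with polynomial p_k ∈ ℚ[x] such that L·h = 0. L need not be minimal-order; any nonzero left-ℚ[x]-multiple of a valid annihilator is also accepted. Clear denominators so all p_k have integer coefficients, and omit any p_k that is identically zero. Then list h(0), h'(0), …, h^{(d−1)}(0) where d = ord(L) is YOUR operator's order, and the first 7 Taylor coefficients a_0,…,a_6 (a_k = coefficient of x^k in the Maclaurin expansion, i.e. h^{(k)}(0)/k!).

L = (-6 - 12·x)·Dx + Dx^2  (order 2).
h: a_k = 0, 3, 9, 24, 54, 108, 972/5, …
ICs: h(0) = 0, h′(0) = 3.

f: a_k = 3, 9, 27/2, 27/2, 81/8, 243/40, 243/80, …
Change of var in L_f (x↦r) gives L₀.
h=∫₀ˣh₀: take L = L₀·Dx.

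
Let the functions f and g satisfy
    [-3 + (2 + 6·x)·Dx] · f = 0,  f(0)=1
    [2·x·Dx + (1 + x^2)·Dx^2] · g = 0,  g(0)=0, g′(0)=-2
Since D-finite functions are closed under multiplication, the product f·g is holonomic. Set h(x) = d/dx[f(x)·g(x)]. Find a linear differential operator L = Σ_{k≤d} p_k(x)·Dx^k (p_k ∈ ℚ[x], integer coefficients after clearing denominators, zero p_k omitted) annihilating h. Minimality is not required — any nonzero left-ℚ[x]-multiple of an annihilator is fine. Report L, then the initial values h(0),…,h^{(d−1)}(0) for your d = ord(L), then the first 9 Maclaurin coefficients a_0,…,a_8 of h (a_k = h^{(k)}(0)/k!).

L = (-57 + 360·x + 630·x^2 - 216·x^3 - 81·x^4) + (124 + 540·x + 1032·x^2 + 1368·x^3 - 756·x^4 - 324·x^5)·Dx + (36 + 200·x + 252·x^2 - 16·x^3 + 108·x^4 - 216·x^5 - 108·x^6)·Dx^2  (order 2).
h: a_k = -2, -6, 35/4, -19/2, 1657/64, -24507/320, 511199/2560, -2376057/4480, 167781715/114688, …
ICs: h(0) = -2, h′(0) = -6.

f: a_k = 1, 3/2, -9/8, 27/16, -405/128, 1701/256, -15309/1024, 72171/2048, -2814669/32768, …
g: a_k = 0, -2, 0, 2/3, 0, -2/5, 0, 2/7, 0, …
f·g: L₀ = L_f ⊗_s L_g, ord ≤ 1·2.
h=h₀': d/dx-closure on L₀ ⇒ L.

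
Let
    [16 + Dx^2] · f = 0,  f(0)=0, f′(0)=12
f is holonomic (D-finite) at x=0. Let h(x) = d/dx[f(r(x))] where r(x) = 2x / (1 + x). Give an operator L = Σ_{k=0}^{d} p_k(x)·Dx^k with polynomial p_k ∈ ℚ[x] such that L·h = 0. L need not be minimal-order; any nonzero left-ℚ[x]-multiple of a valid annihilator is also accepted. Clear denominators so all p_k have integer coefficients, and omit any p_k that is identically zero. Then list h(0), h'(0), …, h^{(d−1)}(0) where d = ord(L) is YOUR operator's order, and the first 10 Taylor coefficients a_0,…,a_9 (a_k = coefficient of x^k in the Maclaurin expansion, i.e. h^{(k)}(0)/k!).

L = (70 + 12·x + 6·x^2) + (6 + 18·x + 18·x^2 + 6·x^3)·Dx + (1 + 4·x + 6·x^2 + 4·x^3 + x^4)·Dx^2  (order 2).
h: a_k = 24, -48, -696, 2976, -3464, -9360, 758488/15, -1749824/15, 15457432/105, 177232/21, …
ICs: h(0) = 24, h′(0) = -48.

f: a_k = 0, 12, 0, -32, 0, 128/5, 0, -1024/105, 0, 2048/945, …
h₀=f(r): pull back L_f along r ⇒ L₀.
Derive L from L₀ (diff closure).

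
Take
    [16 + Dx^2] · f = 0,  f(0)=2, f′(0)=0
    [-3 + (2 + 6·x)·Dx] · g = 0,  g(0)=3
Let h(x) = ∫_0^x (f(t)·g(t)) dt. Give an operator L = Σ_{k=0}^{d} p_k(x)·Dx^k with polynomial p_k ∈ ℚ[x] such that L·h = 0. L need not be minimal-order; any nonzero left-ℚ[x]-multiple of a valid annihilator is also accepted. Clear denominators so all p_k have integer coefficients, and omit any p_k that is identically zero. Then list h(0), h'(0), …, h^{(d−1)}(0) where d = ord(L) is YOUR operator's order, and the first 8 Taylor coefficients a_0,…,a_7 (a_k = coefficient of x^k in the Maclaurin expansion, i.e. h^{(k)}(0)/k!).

L = (91 + 384·x + 576·x^2)·Dx + (-12 - 36·x)·Dx^2 + (4 + 24·x + 36·x^2)·Dx^3  (order 3).
h: a_k = 0, 6, 9/2, -73/4, -495/32, 6337/320, 2341/256, -337609/53760, …
ICs: h(0) = 0, h′(0) = 6, h′′(0) = 9.

f: a_k = 2, 0, -16, 0, 64/3, 0, -512/45, 0, …
g: a_k = 3, 9/2, -27/8, 81/16, -1215/128, 5103/256, -45927/1024, 216513/2048, …
Sym-product of L_f,L_g gives L₀ (≤ ord 2).
∫: right-multiply L₀ by Dx.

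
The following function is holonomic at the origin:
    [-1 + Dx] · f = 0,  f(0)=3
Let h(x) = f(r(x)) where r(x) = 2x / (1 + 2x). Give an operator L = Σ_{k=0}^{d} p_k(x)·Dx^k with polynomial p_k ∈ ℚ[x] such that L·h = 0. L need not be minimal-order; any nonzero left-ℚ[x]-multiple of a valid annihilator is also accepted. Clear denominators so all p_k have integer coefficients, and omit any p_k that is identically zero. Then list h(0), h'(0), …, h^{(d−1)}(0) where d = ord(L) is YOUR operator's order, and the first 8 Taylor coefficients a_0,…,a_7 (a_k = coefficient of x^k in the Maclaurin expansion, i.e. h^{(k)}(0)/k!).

L = -2 + (1 + 4·x + 4·x^2)·Dx  (order 1).
h: a_k = 3, 6, -6, 4, 2, -76/5, 604/15, -8728/105, …
ICs: h(0) = 3.

f: a_k = 3, 3, 3/2, 1/2, 1/8, 1/40, 1/240, 1/1680, …
L₀ from L_f via x↦r, Dx↦r'^{-1}Dx.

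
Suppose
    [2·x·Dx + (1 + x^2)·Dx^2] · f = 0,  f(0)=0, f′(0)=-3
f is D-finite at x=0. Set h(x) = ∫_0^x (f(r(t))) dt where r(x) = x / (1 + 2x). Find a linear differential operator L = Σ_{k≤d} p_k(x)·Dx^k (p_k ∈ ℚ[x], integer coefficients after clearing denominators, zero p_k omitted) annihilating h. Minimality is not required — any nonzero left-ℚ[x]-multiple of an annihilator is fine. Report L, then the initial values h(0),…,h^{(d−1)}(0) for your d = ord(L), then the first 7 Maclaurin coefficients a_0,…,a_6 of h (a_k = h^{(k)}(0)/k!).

L = (4 + 10·x)·Dx^2 + (1 + 4·x + 5·x^2)·Dx^3  (order 3).
h: a_k = 0, 0, -3/2, 2, -11/4, 18/5, -41/10, …
ICs: h(0) = 0, h′(0) = 0, h′′(0) = -3.

f: a_k = 0, -3, 0, 1, 0, -3/5, 0, …
Substitute x→r, Dx→(1/r')Dx; clear ⇒ L₀.
∫: right-multiply L₀ by Dx.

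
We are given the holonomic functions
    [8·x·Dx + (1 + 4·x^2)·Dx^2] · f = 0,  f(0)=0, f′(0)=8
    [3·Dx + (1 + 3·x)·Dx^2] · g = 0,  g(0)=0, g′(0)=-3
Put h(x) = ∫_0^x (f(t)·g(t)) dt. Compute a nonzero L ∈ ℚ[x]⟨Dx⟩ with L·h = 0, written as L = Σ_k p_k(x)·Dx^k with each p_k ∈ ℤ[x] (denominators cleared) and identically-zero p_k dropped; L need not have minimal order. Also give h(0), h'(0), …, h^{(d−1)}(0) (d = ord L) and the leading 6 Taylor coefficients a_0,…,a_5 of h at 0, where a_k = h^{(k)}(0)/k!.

f: a_k = 0, 8, 0, -32/3, 0, 128/5, …
g: a_k = 0, -3, 9/2, -9, 81/4, -243/5, …
L₀ := L_f ⊗_s L_g (sym. prod.), ord ≤ 4.
h=∫₀ˣh₀: take L = L₀·Dx.
L = (1632 + 8496·x + 23040·x^2 + 110016·x^3 + 207360·x^4 + 269568·x^5 + 82944·x^7)·Dx^2 + (418 + 6672·x + 44112·x^2 + 151488·x^3 + 393984·x^4 + 642816·x^5 + 725760·x^6 + 82944·x^7 + 290304·x^8)·Dx^3 + (204 + 1844·x + 12096·x^2 + 47408·x^3 + 122880·x^4 + 240192·x^5 + 331776·x^6 + 361728·x^7 + 82944·x^8 + 165888·x^9)·Dx^4 + (25 + 246·x + 1217·x^2 + 4128·x^3 + 10624·x^4 + 22080·x^5 + 34272·x^6 + 41472·x^7 + 43776·x^8 + 13824·x^9 + 20736·x^10)·Dx^5  (order 5).
h: a_k = 0, 0, 0, -8, 9, -8, …
ICs: h(0) = 0, h′(0) = 0, h′′(0) = 0, h′′′(0) = -48, h′′′′(0) = 216.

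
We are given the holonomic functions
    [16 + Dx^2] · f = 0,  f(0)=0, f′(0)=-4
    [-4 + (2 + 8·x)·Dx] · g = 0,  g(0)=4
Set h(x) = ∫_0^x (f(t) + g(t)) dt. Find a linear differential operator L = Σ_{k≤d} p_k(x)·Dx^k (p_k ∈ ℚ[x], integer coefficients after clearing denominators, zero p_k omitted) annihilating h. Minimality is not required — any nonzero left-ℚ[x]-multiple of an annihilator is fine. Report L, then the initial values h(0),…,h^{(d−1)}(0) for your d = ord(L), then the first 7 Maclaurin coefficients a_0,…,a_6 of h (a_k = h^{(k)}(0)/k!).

L = (-224 - 1024·x - 2048·x^2)·Dx + (48 + 704·x + 3072·x^2 + 4096·x^3)·Dx^2 + (-14 - 64·x - 128·x^2)·Dx^3 + (3 + 44·x + 192·x^2 + 256·x^3)·Dx^4  (order 4).
h: a_k = 0, 4, 2, -8/3, 20/3, -8, 776/45, …
ICs: h(0) = 0, h′(0) = 4, h′′(0) = 4, h′′′(0) = -16.

f: a_k = 0, -4, 0, 32/3, 0, -128/15, 0, …
g: a_k = 4, 8, -8, 16, -40, 112, -336, …
Weyl lclm of L_f,L_g ⇒ L₀ (ord ≤ 3).
h=∫₀ˣh₀: take L = L₀·Dx.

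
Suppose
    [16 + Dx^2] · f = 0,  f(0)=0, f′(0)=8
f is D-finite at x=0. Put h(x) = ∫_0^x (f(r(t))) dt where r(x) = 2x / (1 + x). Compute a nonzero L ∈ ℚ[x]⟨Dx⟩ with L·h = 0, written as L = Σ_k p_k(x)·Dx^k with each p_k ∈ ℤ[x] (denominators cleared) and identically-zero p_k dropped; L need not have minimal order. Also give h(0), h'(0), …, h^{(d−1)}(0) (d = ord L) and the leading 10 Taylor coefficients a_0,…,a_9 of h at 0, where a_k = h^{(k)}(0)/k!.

f: a_k = 0, 8, 0, -64/3, 0, 256/15, 0, -2048/315, 0, 4096/2835, …
Substitute x→r, Dx→(1/r')Dx; clear ⇒ L₀.
h=∫h₀ ⇒ L = L₀·Dx.
L = 64·Dx + (2 + 6·x + 6·x^2 + 2·x^3)·Dx^2 + (1 + 4·x + 6·x^2 + 4·x^3 + x^4)·Dx^3  (order 3).
h: a_k = 0, 0, 8, -16/3, -116/3, 496/5, -3464/45, -1040/7, 189622/315, -437456/405, …
ICs: h(0) = 0, h′(0) = 0, h′′(0) = 16.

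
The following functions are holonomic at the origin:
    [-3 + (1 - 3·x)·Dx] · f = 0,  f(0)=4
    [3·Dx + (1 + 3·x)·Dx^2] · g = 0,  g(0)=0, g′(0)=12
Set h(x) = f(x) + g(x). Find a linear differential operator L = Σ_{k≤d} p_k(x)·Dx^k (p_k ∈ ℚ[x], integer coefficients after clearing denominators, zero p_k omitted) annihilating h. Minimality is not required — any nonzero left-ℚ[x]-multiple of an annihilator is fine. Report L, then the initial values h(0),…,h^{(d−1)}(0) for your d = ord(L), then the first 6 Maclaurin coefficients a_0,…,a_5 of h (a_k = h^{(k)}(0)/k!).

L = (30 + 18·x)·Dx + (4 + 48·x + 36·x^2)·Dx^2 + (-1 - x + 9·x^2 + 9·x^3)·Dx^3  (order 3).
h: a_k = 4, 24, 18, 144, 243, 5832/5, …
ICs: h(0) = 4, h′(0) = 24, h′′(0) = 36.

f: a_k = 4, 12, 36, 108, 324, 972, …
g: a_k = 0, 12, -18, 36, -81, 972/5, …
h₀=f+g: left-lcm gives L₀, ord ≤ 3.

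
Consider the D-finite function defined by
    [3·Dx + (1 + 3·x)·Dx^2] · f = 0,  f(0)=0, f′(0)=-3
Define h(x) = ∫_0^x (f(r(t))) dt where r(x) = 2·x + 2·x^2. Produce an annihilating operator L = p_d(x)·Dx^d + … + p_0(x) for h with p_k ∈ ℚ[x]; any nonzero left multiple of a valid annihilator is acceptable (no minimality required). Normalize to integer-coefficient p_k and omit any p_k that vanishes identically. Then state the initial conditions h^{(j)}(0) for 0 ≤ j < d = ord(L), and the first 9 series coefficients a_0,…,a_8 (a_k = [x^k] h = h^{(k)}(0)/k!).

f: a_k = 0, -3, 9/2, -9, 81/4, -243/5, 243/2, -2187/7, 6561/8, …
f∘r: x↦r, Dx↦Dx/r' in L_f ⇒ L₀.
Integrate: L := L₀·Dx.
L = (4 + 12·x + 12·x^2)·Dx^2 + (1 + 8·x + 18·x^2 + 12·x^3)·Dx^3  (order 3).
h: a_k = 0, 0, -3, 4, -9, 126/5, -396/5, 1872/7, -6642/7, …
ICs: h(0) = 0, h′(0) = 0, h′′(0) = -6.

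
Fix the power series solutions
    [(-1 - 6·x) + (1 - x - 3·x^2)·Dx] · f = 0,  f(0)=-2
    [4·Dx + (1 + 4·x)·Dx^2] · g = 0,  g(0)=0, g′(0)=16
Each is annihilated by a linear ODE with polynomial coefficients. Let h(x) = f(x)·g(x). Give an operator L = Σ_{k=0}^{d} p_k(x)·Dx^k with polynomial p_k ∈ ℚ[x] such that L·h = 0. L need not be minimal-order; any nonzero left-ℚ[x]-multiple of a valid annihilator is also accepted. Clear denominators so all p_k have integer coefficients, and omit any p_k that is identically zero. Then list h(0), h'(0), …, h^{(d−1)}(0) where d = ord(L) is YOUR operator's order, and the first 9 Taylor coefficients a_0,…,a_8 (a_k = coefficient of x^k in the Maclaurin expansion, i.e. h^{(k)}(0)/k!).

L = (10 + 48·x) + (-2 + 24·x + 60·x^2)·Dx + (-1 - 3·x + 7·x^2 + 12·x^3)·Dx^2  (order 2).
h: a_k = 0, -32, 32, -704/3, 1120/3, -29536/15, 69184/15, -2102048/105, 6232096/105, …
ICs: h(0) = 0, h′(0) = -32.

f: a_k = -2, -2, -8, -14, -38, -80, -194, -434, -1016, …
g: a_k = 0, 16, -32, 256/3, -256, 4096/5, -8192/3, 65536/7, -32768, …
Sym-product of L_f,L_g gives L₀ (≤ ord 2).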